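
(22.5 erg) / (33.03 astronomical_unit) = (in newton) 4.554e-19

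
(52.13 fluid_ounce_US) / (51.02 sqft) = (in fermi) 3.253e+11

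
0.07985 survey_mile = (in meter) 128.5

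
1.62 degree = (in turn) 0.0045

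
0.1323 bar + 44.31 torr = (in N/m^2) 1.914e+04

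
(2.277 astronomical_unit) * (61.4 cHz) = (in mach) 6.142e+08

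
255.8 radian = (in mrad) 2.558e+05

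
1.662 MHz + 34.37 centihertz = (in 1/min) 9.972e+07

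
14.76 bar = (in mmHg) 1.107e+04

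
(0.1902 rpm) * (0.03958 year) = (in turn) 3957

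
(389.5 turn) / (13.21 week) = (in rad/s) 0.0003063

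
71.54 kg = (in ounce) 2523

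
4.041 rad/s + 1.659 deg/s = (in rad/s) 4.07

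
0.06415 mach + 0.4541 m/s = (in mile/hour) 49.88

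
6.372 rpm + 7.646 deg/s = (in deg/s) 45.88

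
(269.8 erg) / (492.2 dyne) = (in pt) 15.54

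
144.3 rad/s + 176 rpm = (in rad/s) 162.7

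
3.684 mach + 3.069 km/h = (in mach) 3.687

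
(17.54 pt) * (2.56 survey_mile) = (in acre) 0.006299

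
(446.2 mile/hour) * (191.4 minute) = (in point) 6.493e+09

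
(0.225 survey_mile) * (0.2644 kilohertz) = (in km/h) 3.447e+05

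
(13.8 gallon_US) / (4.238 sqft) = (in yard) 0.1451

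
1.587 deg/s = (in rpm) 0.2645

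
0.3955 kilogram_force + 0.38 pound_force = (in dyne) 5.569e+05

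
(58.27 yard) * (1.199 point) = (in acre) 5.569e-06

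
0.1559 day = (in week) 0.02227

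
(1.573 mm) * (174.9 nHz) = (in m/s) 2.751e-10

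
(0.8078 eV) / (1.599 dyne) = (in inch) 3.187e-13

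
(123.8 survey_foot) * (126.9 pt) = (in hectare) 0.0001689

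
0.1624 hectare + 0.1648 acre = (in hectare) 0.2291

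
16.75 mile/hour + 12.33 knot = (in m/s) 13.83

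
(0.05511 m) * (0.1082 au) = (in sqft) 9.602e+09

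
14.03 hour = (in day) 0.5846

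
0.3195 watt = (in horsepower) 0.0004285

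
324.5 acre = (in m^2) 1.313e+06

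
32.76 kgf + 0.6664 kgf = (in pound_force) 73.69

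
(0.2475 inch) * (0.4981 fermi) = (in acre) 7.738e-22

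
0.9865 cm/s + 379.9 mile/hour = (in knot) 330.1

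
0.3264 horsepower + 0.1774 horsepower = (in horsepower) 0.5038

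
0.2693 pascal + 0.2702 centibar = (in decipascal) 2705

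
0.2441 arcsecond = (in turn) 1.883e-07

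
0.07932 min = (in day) 5.508e-05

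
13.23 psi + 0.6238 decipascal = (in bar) 0.9122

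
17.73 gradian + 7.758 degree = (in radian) 0.4139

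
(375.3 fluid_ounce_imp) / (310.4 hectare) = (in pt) 9.738e-06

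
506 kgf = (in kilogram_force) 506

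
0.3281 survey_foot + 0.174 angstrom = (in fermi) 1e+14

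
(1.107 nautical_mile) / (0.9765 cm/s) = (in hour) 58.32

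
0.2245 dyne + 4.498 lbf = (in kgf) 2.04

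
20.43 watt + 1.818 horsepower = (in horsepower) 1.845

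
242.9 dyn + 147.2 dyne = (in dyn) 390.1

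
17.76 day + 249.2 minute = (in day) 17.93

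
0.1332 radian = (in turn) 0.0212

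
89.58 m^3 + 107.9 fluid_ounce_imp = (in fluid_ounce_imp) 3.153e+06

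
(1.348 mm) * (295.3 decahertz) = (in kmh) 14.33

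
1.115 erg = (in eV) 6.959e+11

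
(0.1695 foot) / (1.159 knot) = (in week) 1.433e-07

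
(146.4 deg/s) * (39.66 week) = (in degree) 3.512e+09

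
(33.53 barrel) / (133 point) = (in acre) 0.02808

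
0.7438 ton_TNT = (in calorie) 7.438e+08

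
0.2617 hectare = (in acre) 0.6467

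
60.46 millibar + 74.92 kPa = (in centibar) 80.97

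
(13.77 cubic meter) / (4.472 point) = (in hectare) 0.8728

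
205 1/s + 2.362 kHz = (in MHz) 0.002567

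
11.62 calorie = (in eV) 3.035e+20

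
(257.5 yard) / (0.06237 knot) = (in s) 7338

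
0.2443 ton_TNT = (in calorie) 2.443e+08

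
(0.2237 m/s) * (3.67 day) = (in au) 4.742e-07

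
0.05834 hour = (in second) 210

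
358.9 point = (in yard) 0.1385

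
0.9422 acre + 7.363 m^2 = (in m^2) 3820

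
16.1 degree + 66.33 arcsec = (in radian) 0.2813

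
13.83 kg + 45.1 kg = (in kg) 58.93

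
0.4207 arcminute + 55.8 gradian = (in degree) 50.23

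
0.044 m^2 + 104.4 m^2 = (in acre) 0.02581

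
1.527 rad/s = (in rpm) 14.58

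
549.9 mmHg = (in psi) 10.63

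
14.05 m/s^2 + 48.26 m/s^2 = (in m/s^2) 62.31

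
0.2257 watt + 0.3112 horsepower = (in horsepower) 0.3115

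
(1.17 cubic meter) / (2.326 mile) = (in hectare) 3.126e-08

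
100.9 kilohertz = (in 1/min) 6.054e+06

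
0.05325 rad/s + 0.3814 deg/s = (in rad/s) 0.05991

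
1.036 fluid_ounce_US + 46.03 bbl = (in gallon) 1933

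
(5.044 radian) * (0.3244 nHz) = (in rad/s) 1.636e-09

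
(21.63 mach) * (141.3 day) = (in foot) 2.95e+11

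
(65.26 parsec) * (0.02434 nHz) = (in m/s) 4.901e+07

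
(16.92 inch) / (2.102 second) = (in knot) 0.3974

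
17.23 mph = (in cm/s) 770.2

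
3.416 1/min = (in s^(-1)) 0.05693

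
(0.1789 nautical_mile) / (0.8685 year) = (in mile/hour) 2.706e-05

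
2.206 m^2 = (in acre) 0.0005451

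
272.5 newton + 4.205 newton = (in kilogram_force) 28.22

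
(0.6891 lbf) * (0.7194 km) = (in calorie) 527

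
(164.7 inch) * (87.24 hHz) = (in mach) 107.2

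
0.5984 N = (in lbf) 0.1345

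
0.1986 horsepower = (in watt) 148.1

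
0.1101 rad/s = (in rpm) 1.051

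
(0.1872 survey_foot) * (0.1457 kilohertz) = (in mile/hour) 18.6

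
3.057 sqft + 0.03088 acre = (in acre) 0.03095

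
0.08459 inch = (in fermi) 2.149e+12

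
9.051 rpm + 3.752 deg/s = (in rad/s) 1.013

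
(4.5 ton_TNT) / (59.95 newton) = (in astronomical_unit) 0.002099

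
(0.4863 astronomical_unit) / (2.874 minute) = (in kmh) 1.519e+09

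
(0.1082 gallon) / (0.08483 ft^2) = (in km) 5.197e-05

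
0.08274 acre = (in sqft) 3604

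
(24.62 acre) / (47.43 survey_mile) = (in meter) 1.305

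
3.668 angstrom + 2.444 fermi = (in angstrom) 3.668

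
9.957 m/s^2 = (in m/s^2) 9.957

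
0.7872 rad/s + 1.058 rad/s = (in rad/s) 1.845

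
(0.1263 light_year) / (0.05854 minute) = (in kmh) 1.225e+15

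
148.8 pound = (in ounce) 2381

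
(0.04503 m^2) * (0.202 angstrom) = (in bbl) 5.721e-12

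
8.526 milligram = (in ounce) 0.0003007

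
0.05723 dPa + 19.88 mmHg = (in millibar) 26.5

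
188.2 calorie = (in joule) 787.4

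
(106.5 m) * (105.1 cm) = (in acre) 0.02766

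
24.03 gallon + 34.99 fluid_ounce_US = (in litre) 92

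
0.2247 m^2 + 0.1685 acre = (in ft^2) 7342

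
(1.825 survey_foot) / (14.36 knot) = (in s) 0.0753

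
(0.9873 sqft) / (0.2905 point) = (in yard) 978.8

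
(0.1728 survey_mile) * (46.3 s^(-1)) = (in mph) 2.88e+04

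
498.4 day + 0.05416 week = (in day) 498.8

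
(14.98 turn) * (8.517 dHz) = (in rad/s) 80.16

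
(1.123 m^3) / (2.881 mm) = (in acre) 0.09632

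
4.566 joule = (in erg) 4.566e+07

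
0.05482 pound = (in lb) 0.05482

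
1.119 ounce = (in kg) 0.03172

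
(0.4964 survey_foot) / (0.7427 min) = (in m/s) 0.003395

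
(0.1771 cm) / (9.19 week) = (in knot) 6.194e-10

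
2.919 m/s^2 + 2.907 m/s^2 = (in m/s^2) 5.826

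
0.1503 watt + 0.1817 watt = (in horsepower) 0.0004452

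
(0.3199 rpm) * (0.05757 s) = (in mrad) 1.929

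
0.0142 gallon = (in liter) 0.05375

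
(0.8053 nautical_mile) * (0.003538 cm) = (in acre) 1.304e-05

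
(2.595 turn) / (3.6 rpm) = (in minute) 0.7208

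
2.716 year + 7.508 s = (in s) 8.565e+07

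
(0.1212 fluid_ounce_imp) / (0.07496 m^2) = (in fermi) 4.594e+10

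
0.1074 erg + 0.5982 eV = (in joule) 1.074e-08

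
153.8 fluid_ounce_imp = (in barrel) 0.02749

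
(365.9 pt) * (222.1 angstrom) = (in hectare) 2.867e-13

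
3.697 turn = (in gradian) 1479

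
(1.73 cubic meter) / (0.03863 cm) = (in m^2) 4478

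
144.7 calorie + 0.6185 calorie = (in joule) 608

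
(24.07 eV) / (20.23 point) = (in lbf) 1.215e-16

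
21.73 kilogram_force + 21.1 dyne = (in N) 213.1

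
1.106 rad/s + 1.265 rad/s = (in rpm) 22.64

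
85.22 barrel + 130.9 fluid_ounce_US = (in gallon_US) 3580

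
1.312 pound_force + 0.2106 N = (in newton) 6.047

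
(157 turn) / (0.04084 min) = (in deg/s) 2.307e+04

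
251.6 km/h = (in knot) 135.9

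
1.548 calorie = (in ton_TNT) 1.548e-09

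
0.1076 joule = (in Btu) 0.000102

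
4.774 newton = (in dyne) 4.774e+05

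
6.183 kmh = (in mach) 0.005044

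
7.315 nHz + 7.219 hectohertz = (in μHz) 7.219e+08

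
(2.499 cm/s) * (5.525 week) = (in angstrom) 8.35e+14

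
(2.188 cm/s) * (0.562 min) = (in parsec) 2.391e-17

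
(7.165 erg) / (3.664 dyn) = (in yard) 0.02139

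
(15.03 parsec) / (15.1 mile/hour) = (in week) 1.136e+11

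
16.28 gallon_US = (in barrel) 0.3876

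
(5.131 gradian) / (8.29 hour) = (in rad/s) 2.701e-06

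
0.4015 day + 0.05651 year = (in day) 21.03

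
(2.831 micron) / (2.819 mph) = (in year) 7.123e-14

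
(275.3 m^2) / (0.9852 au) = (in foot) 6.128e-09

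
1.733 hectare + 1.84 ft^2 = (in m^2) 1.733e+04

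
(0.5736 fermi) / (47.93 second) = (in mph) 2.677e-17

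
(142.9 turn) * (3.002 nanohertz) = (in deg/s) 0.0001544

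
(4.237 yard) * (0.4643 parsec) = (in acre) 1.372e+13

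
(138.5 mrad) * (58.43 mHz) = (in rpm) 0.07728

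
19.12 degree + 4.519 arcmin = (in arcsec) 6.91e+04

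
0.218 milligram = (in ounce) 7.69e-06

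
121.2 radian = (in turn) 19.29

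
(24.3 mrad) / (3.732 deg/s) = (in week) 6.168e-07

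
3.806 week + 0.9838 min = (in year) 0.07299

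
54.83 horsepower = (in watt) 4.089e+04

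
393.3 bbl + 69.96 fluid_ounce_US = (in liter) 6.253e+04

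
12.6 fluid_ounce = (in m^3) 0.0003726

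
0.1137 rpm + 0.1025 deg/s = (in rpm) 0.1308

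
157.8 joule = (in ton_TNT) 3.772e-08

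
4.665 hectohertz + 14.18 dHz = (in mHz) 4.679e+05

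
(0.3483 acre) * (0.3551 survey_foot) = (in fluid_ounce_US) 5.159e+06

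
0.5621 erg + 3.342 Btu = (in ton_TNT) 8.427e-07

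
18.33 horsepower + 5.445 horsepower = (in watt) 1.773e+04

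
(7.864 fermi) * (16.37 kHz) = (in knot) 2.502e-10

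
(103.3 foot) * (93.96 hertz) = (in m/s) 2958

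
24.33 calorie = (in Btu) 0.09648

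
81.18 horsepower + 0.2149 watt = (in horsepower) 81.18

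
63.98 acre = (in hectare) 25.89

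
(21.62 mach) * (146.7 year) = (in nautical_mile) 1.839e+10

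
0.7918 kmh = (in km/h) 0.7918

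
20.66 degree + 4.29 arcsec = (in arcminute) 1240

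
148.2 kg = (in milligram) 1.482e+08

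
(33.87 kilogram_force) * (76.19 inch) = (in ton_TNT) 1.536e-07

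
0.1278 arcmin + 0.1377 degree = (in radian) 0.00244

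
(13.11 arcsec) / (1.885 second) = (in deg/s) 0.001932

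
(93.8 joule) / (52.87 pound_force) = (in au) 2.666e-12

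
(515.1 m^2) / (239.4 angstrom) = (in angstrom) 2.152e+20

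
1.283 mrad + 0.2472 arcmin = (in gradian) 0.08626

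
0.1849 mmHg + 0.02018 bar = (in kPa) 2.043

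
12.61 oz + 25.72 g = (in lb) 0.8448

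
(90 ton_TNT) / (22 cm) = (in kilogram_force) 1.745e+11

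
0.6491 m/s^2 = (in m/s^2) 0.6491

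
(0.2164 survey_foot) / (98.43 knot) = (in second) 0.001303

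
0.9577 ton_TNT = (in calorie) 9.577e+08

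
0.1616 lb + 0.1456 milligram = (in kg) 0.0733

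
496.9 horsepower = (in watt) 3.705e+05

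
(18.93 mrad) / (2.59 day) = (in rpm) 8.078e-07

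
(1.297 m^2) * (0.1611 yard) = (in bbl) 1.202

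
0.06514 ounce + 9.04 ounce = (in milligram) 2.581e+05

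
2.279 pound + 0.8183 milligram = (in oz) 36.46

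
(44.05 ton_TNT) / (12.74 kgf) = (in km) 1.475e+06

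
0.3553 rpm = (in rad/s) 0.03721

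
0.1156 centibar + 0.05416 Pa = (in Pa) 115.7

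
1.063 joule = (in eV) 6.635e+18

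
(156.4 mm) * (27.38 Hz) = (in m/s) 4.282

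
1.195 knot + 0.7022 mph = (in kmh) 3.343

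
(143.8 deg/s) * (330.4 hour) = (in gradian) 1.9e+08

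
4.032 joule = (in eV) 2.517e+19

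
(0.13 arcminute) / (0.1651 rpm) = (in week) 3.616e-09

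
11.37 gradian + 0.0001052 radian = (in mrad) 178.7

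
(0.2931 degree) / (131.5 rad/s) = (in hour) 1.081e-08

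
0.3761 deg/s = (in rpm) 0.06268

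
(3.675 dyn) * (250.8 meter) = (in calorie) 0.002203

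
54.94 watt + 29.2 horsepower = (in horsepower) 29.27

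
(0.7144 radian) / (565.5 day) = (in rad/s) 1.462e-08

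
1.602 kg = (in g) 1602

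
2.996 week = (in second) 1.812e+06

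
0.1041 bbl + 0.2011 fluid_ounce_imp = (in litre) 16.56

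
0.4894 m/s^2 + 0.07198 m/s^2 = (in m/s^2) 0.5614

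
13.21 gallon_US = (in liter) 50.01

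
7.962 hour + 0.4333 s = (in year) 0.0009089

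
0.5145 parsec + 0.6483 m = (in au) 1.061e+05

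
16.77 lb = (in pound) 16.77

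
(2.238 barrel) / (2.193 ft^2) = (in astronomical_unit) 1.167e-11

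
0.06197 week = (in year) 0.001188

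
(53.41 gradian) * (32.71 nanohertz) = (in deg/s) 1.572e-06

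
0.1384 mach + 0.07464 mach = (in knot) 141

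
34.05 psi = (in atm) 2.317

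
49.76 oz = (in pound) 3.11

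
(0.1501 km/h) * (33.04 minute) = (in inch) 3254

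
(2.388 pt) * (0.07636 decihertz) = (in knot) 1.25e-05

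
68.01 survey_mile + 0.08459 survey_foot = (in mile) 68.01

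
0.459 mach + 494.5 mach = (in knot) 3.276e+05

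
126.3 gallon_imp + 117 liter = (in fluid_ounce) 2.337e+04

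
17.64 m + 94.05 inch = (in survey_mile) 0.01245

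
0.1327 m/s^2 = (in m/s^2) 0.1327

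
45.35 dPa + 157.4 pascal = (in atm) 0.001598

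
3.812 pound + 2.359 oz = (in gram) 1796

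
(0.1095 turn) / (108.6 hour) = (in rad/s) 1.76e-06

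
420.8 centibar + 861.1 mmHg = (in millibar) 5356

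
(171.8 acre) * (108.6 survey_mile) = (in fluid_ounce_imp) 4.277e+15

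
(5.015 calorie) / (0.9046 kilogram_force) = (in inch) 93.12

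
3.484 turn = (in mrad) 2.189e+04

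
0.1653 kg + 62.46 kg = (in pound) 138.1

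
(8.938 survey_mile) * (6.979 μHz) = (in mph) 0.2246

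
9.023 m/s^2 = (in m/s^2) 9.023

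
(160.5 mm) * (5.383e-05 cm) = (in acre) 2.135e-11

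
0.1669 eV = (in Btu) 2.534e-23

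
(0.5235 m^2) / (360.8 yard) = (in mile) 9.86e-07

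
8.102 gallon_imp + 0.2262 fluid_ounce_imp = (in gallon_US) 9.732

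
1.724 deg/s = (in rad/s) 0.03009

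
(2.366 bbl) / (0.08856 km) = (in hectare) 4.248e-07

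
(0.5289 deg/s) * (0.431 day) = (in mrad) 3.437e+05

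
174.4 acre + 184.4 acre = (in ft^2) 1.563e+07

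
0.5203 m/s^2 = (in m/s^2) 0.5203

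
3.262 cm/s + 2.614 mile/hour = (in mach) 0.003528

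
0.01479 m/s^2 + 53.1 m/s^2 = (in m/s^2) 53.11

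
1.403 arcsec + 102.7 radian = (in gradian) 6538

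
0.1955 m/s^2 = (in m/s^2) 0.1955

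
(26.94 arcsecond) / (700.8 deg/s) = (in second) 1.068e-05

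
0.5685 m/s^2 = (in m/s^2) 0.5685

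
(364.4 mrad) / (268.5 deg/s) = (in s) 0.07776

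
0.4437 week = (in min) 4472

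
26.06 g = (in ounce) 0.9192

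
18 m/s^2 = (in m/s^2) 18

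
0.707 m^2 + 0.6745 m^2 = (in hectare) 0.0001381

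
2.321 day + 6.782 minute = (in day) 2.326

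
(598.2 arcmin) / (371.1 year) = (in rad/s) 1.487e-11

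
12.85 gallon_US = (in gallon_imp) 10.7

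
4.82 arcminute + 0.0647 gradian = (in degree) 0.1386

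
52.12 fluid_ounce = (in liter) 1.541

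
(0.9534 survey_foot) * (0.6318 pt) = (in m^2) 6.477e-05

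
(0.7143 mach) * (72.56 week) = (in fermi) 1.067e+25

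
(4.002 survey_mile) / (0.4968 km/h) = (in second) 4.667e+04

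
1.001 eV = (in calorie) 3.833e-20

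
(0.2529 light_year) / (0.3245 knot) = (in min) 2.389e+14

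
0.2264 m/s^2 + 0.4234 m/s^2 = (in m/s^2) 0.6498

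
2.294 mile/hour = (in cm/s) 102.6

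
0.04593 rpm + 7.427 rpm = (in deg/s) 44.84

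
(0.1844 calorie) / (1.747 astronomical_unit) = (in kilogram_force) 3.01e-13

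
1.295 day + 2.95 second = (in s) 1.119e+05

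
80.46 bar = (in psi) 1167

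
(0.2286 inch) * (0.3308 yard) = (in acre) 4.34e-07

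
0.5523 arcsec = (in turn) 4.262e-07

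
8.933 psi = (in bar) 0.6159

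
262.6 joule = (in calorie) 62.76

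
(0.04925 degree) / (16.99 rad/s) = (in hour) 1.405e-08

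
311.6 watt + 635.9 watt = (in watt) 947.5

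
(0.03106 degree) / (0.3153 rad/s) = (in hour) 4.776e-07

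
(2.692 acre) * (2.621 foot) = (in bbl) 5.474e+04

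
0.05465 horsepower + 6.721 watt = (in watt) 47.47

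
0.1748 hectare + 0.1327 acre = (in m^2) 2285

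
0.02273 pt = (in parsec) 2.599e-22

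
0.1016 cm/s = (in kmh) 0.003658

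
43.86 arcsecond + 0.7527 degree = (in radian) 0.01335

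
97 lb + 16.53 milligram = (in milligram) 4.4e+07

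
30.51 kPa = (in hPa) 305.1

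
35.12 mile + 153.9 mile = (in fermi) 3.042e+20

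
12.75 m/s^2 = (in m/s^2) 12.75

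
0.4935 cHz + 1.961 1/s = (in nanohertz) 1.966e+09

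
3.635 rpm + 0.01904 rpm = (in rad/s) 0.3827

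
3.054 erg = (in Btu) 2.895e-10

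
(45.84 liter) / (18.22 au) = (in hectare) 1.682e-18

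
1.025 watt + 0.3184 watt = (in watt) 1.343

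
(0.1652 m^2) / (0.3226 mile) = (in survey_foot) 0.001044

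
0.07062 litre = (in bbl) 0.0004442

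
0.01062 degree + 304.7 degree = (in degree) 304.7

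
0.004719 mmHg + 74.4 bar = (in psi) 1079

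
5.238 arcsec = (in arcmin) 0.0873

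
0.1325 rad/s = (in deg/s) 7.592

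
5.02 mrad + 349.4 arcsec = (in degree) 0.3847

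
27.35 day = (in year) 0.07493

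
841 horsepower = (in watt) 6.271e+05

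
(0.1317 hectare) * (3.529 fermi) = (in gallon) 1.228e-09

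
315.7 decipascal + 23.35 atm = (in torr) 1.775e+04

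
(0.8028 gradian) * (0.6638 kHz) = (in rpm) 79.93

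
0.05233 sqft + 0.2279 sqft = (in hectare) 2.603e-06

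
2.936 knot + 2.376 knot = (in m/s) 2.733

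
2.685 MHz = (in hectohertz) 2.685e+04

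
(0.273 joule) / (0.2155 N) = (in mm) 1267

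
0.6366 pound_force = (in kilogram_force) 0.2888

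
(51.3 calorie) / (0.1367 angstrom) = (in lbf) 3.53e+12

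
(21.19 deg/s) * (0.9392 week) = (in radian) 2.101e+05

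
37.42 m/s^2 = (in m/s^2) 37.42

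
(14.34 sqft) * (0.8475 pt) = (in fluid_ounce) 13.47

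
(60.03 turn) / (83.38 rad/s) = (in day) 5.236e-05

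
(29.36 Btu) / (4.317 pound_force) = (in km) 1.613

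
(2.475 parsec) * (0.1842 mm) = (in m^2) 1.407e+13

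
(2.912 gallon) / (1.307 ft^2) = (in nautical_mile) 4.902e-05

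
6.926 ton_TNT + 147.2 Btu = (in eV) 1.809e+29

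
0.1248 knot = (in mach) 0.0001886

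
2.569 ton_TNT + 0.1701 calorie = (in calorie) 2.569e+09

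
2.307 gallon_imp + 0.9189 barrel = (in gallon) 41.36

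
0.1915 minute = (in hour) 0.003192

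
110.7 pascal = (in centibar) 0.1107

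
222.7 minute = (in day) 0.1547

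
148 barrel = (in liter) 2.353e+04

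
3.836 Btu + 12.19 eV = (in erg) 4.047e+10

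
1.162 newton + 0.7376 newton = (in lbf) 0.427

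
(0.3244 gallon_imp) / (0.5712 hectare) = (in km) 2.582e-10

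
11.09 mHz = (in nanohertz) 1.109e+07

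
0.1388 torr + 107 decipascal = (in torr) 0.2191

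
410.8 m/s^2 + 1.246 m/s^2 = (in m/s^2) 412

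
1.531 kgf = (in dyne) 1.501e+06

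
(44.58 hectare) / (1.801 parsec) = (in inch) 3.158e-10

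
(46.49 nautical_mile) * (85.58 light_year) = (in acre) 1.723e+19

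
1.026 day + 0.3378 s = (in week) 0.1466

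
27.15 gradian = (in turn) 0.06788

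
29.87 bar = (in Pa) 2.987e+06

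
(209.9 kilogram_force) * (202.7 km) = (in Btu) 3.955e+05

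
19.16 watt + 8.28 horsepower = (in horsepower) 8.306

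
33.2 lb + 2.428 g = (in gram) 1.506e+04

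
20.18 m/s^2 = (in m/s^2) 20.18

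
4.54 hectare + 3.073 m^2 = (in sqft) 4.887e+05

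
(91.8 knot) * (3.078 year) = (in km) 4.584e+06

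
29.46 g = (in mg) 2.946e+04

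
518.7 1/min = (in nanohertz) 8.645e+09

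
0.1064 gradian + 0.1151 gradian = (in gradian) 0.2215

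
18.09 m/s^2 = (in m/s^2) 18.09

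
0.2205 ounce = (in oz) 0.2205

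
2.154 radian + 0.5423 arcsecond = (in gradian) 137.1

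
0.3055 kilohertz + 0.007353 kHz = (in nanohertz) 3.129e+11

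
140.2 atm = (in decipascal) 1.421e+08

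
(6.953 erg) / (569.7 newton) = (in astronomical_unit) 8.158e-21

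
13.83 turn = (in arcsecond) 1.792e+07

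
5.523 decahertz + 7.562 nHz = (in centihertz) 5523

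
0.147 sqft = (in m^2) 0.01366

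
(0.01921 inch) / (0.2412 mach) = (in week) 9.823e-12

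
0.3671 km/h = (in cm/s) 10.2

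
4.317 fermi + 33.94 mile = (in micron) 5.462e+10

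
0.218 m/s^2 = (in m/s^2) 0.218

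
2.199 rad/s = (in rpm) 21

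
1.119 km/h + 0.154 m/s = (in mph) 1.04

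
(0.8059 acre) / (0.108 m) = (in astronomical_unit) 2.019e-07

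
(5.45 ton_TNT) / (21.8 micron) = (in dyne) 1.046e+20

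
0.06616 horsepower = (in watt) 49.34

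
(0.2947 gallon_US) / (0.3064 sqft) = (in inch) 1.543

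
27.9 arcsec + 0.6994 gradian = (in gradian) 0.708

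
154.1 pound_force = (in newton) 685.5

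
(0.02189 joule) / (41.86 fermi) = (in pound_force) 1.176e+11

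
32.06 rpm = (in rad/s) 3.357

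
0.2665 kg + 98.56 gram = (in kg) 0.3651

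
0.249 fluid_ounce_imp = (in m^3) 7.075e-06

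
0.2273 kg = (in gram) 227.3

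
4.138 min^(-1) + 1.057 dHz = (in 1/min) 10.48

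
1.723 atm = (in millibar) 1746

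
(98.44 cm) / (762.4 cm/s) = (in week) 2.135e-07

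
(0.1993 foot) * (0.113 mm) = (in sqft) 7.389e-05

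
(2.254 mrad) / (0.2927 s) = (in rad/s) 0.007701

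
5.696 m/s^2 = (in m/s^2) 5.696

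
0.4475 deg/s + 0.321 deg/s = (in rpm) 0.1281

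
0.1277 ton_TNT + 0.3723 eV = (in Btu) 5.064e+05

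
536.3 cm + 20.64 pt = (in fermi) 5.37e+15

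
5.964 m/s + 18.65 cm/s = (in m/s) 6.151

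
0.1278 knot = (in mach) 0.0001931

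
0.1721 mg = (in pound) 3.794e-07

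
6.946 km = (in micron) 6.946e+09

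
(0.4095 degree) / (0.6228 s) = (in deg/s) 0.6575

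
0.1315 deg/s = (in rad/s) 0.002295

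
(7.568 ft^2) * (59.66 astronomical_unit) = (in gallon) 1.658e+15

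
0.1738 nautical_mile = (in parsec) 1.043e-14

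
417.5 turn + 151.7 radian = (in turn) 441.6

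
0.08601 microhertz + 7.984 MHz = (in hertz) 7.984e+06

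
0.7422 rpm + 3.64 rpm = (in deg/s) 26.29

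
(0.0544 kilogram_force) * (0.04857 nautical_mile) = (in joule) 47.99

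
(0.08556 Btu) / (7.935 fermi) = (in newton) 1.138e+16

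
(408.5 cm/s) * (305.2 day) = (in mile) 6.693e+04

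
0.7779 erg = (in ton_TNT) 1.859e-17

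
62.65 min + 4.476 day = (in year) 0.01238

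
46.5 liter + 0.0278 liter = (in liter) 46.53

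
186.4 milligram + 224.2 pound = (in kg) 101.7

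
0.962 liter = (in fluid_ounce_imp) 33.86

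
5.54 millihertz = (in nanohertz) 5.54e+06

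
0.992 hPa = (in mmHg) 0.7441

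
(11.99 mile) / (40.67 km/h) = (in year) 5.416e-05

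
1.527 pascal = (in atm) 1.507e-05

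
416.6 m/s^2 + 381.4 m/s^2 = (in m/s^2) 798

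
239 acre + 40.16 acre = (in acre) 279.2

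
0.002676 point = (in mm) 0.000944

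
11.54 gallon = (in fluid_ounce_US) 1477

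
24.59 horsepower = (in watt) 1.834e+04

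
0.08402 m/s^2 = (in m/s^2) 0.08402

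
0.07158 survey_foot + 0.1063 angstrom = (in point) 61.85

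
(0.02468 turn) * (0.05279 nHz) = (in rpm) 7.817e-11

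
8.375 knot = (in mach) 0.01265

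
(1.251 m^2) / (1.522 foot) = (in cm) 269.7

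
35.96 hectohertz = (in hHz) 35.96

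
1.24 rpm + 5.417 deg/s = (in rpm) 2.143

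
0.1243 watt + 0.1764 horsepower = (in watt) 131.7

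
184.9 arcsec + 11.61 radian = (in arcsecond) 2.395e+06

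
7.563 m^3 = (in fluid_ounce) 2.557e+05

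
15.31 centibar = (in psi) 2.221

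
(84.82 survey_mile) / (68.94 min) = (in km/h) 118.8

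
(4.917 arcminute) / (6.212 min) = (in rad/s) 3.837e-06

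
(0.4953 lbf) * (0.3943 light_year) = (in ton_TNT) 1.964e+06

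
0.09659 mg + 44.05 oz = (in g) 1249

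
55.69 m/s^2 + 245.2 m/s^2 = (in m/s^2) 300.9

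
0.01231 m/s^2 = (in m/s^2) 0.01231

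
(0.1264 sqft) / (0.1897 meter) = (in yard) 0.0677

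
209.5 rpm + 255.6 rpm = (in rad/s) 48.71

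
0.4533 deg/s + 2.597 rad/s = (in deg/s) 149.3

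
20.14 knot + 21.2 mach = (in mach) 21.23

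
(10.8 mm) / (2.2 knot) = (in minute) 0.000159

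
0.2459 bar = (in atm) 0.2427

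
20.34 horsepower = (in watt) 1.517e+04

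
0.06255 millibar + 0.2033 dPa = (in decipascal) 62.75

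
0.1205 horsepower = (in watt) 89.86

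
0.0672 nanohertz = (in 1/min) 4.032e-09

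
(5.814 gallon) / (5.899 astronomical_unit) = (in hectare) 2.494e-18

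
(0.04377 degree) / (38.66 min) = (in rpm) 3.145e-06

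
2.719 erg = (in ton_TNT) 6.499e-17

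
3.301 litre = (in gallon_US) 0.872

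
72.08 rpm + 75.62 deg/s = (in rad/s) 8.868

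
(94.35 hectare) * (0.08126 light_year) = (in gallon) 1.916e+23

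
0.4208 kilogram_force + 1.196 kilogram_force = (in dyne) 1.586e+06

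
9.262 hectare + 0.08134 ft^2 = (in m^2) 9.262e+04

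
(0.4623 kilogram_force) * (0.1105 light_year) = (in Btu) 4.492e+12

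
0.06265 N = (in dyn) 6265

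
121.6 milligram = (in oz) 0.004289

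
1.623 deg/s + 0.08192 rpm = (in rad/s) 0.03691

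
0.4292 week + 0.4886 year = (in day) 181.3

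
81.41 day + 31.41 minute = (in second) 7.036e+06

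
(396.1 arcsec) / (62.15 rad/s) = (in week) 5.109e-11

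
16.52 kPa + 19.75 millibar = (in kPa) 18.5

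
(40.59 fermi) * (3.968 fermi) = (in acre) 3.98e-32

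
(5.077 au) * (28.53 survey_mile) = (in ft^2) 3.754e+17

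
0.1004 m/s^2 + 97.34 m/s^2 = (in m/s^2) 97.44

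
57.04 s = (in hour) 0.01584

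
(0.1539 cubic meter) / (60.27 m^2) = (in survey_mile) 1.587e-06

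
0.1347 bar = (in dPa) 1.347e+05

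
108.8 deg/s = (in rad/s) 1.899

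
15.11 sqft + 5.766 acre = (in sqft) 2.512e+05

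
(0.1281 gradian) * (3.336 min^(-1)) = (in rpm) 0.001068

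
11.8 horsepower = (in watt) 8799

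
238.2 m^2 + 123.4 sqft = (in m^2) 249.7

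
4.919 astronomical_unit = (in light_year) 7.778e-05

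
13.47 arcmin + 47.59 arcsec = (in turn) 0.0006603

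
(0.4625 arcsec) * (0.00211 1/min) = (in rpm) 7.53e-10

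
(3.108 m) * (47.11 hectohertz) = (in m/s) 1.464e+04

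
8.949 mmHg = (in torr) 8.949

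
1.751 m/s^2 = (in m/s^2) 1.751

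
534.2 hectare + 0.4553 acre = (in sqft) 5.752e+07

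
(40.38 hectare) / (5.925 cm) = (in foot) 2.236e+07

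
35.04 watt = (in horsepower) 0.04699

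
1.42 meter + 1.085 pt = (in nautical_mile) 0.0007669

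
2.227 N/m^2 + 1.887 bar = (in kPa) 188.7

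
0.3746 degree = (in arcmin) 22.48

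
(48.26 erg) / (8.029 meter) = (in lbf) 1.351e-07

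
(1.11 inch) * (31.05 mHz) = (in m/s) 0.0008754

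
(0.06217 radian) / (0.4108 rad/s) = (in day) 1.752e-06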